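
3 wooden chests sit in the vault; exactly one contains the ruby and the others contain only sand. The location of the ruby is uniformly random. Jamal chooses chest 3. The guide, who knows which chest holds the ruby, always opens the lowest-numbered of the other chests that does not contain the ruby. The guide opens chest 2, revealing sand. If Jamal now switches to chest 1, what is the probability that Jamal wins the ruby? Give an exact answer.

Apply Bayes' rule, conditioning on where the ruby actually is.
If it is in chest 1 (prior 1/3): chest 2 is the lowest-numbered option available, probability 1; weight (1/3)·1 = 1/3.
If it is in chest 2 (prior 1/3): the guide opened chest 2, so this case is ruled out; weight (1/3)·0 = 0.
If it is in chest 3 (prior 1/3): the guide would have opened chest 1 instead, probability 0; weight (1/3)·0 = 0.
The weights sum to 1/3.
So P(the ruby in chest 1 | the guide opened chest 2) = (1/3) / (1/3) = 1.

1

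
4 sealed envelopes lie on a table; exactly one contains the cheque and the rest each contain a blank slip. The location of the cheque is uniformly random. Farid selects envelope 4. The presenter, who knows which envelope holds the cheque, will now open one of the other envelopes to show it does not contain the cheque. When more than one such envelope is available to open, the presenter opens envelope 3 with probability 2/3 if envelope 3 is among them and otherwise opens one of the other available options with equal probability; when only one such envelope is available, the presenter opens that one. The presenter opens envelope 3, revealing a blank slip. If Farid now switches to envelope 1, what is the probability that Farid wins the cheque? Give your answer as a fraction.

Apply Bayes' rule, conditioning on where the cheque actually is.
If it is in any of envelopes 1, 2, and 4 (prior 1/4 each): envelope 3 is available, opened with probability 2/3; weight (1/4)·(2/3) = 1/6 each.
If it is in envelope 3 (prior 1/4): the presenter opened envelope 3, so this case is ruled out; weight (1/4)·0 = 0.
The weights sum to 1/2.
So P(the cheque in envelope 1 | the presenter opened envelope 3) = (1/6) / (1/2) = 1/3.

1/3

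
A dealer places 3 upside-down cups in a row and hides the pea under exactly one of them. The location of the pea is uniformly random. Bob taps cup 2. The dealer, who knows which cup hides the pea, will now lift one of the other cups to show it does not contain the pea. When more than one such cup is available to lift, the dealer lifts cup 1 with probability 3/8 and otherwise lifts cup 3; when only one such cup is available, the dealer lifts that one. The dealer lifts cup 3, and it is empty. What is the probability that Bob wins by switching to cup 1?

8/13

Apply Bayes' rule, conditioning on where the pea actually is.
If it is under cup 1 (prior 1/3): only cup 3 is available, probability 1; weight (1/3)·1 = 1/3.
If it is under cup 2 (prior 1/3): cup 1 is available but not opened, probability 5/8; weight (1/3)·(5/8) = 5/24.
If it is under cup 3 (prior 1/3): the dealer opened cup 3, so this case is ruled out; weight (1/3)·0 = 0.
The weights sum to 13/24.
So P(the pea under cup 1 | the dealer opened cup 3) = (1/3) / (13/24) = 8/13.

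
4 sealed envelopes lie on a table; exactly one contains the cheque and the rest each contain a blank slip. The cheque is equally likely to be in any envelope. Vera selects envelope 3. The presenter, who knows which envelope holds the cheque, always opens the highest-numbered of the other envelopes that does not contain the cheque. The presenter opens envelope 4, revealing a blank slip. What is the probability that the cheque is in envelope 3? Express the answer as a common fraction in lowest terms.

Apply Bayes' rule, conditioning on where the cheque actually is.
If it is in any of envelopes 1, 2, and 3 (prior 1/4 each): envelope 4 is the highest-numbered option available, probability 1; weight (1/4)·1 = 1/4 each.
If it is in envelope 4 (prior 1/4): the presenter opened envelope 4, so this case is ruled out; weight (1/4)·0 = 0.
The weights sum to 3/4.
So P(the cheque in envelope 3 | the presenter opened envelope 4) = (1/4) / (3/4) = 1/3.

1/3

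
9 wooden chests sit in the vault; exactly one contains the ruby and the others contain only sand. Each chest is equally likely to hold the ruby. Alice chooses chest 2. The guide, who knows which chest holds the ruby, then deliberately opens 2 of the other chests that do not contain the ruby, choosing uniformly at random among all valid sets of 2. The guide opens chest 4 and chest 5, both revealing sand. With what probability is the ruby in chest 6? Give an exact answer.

Consider each possible location of the ruby in turn.
If it is in any of chests 1, 3, 6, 7, 8, and 9 (prior 1/9 each): the guide has 21 equally likely choices, so probability 1/21; weight (1/9)·(1/21) = 1/189 each.
If it is in chest 2 (prior 1/9): the guide has 28 equally likely choices, so probability 1/28; weight (1/9)·(1/28) = 1/252.
If it is in either of chests 4 and 5 (prior 1/9 each): that chest was opened and seen not to hold the prize — ruled out; weight (1/9)·0 = 0 each.
The weights sum to 1/28.
So P(the ruby in chest 6 | the guide opened chest 4 and chest 5) = (1/189) / (1/28) = 4/27.

4/27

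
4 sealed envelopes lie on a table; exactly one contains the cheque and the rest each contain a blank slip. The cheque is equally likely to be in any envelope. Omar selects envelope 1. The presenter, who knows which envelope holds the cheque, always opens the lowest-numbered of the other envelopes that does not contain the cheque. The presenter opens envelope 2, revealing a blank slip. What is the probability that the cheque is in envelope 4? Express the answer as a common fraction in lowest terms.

Apply Bayes' rule, conditioning on where the cheque actually is.
If it is in any of envelopes 1, 3, and 4 (prior 1/4 each): envelope 2 is the lowest-numbered option available, probability 1; weight (1/4)·1 = 1/4 each.
If it is in envelope 2 (prior 1/4): the presenter opened envelope 2, so this case is ruled out; weight (1/4)·0 = 0.
The weights sum to 3/4.
So P(the cheque in envelope 4 | the presenter opened envelope 2) = (1/4) / (3/4) = 1/3.

1/3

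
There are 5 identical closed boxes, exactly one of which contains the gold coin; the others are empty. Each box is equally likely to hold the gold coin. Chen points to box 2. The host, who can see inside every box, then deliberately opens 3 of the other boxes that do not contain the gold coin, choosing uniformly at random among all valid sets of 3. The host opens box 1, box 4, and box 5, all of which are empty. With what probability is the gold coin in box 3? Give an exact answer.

Consider each possible location of the gold coin in turn.
If it is in any of boxes 1, 4, and 5 (prior 1/5 each): that box was opened and seen not to hold the prize — ruled out; weight (1/5)·0 = 0 each.
If it is in box 2 (prior 1/5): the host has 4 equally likely choices, so probability 1/4; weight (1/5)·(1/4) = 1/20.
If it is in box 3 (prior 1/5): the host has no choice, probability 1; weight (1/5)·1 = 1/5.
The weights sum to 1/4.
So P(the gold coin in box 3 | the host opened box 1, box 4, and box 5) = (1/5) / (1/4) = 4/5.

4/5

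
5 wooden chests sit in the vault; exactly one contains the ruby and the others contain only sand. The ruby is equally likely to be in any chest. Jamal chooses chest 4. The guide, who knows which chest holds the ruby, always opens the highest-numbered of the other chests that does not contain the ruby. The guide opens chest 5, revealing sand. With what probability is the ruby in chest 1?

Condition on the true location of the ruby.
If it is in any of chests 1, 2, 3, and 4 (prior 1/5 each): chest 5 is the highest-numbered option available, probability 1; weight (1/5)·1 = 1/5 each.
If it is in chest 5 (prior 1/5): the guide opened chest 5, so this case is ruled out; weight (1/5)·0 = 0.
The weights sum to 4/5.
So P(the ruby in chest 1 | the guide opened chest 5) = (1/5) / (4/5) = 1/4.

1/4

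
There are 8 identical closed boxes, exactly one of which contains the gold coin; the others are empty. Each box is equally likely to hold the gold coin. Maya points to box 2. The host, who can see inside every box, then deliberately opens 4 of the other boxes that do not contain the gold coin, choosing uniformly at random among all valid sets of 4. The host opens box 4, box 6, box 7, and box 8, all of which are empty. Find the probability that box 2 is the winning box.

Consider each possible location of the gold coin in turn.
If it is in any of boxes 1, 3, and 5 (prior 1/8 each): the host has 15 equally likely choices, so probability 1/15; weight (1/8)·(1/15) = 1/120 each.
If it is in box 2 (prior 1/8): the host has 35 equally likely choices, so probability 1/35; weight (1/8)·(1/35) = 1/280.
If it is in any of boxes 4, 6, 7, and 8 (prior 1/8 each): that box was opened and seen not to hold the prize — ruled out; weight (1/8)·0 = 0 each.
The weights sum to 1/35.
So P(the gold coin in box 2 | the host opened box 4, box 6, box 7, and box 8) = (1/280) / (1/35) = 1/8.

1/8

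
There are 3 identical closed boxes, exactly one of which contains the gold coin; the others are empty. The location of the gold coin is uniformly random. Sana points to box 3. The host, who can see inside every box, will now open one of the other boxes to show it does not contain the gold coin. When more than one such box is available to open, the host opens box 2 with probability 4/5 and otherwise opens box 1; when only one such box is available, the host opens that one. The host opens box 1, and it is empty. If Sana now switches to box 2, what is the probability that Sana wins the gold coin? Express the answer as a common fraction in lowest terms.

Condition on the true location of the gold coin.
If it is in box 1 (prior 1/3): the host opened box 1, so this case is ruled out; weight (1/3)·0 = 0.
If it is in box 2 (prior 1/3): only box 1 is available, probability 1; weight (1/3)·1 = 1/3.
If it is in box 3 (prior 1/3): box 2 is available but not opened, probability 1/5; weight (1/3)·(1/5) = 1/15.
The weights sum to 2/5.
So P(the gold coin in box 2 | the host opened box 1) = (1/3) / (2/5) = 5/6.

5/6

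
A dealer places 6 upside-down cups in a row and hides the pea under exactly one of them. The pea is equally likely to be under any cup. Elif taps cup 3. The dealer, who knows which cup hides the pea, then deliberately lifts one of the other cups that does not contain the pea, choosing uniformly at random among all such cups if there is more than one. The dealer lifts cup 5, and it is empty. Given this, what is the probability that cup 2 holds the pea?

Condition on the true location of the pea.
If it is under any of cups 1, 2, 4, and 6 (prior 1/6 each): the dealer has 4 equally likely choices, so probability 1/4; weight (1/6)·(1/4) = 1/24 each.
If it is under cup 3 (prior 1/6): the dealer has 5 equally likely choices, so probability 1/5; weight (1/6)·(1/5) = 1/30.
If it is under cup 5 (prior 1/6): the dealer opened cup 5, so this case is ruled out; weight (1/6)·0 = 0.
The weights sum to 1/5.
So P(the pea under cup 2 | the dealer opened cup 5) = (1/24) / (1/5) = 5/24.

5/24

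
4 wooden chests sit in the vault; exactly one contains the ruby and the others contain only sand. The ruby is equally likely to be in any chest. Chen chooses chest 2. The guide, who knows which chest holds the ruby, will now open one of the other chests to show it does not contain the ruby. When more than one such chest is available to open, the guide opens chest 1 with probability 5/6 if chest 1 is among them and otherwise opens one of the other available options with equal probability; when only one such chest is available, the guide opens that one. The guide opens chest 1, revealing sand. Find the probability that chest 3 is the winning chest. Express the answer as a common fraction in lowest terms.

1/3

Consider each possible location of the ruby in turn.
If it is in chest 1 (prior 1/4): the guide opened chest 1, so this case is ruled out; weight (1/4)·0 = 0.
If it is in any of chests 2, 3, and 4 (prior 1/4 each): chest 1 is available, opened with probability 5/6; weight (1/4)·(5/6) = 5/24 each.
The weights sum to 5/8.
So P(the ruby in chest 3 | the guide opened chest 1) = (5/24) / (5/8) = 1/3.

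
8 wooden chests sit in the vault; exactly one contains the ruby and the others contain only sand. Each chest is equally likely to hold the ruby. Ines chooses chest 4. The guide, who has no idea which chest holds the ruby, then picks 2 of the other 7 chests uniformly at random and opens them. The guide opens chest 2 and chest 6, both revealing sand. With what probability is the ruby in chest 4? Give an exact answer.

1/6

Because the guide chose which chests to open without knowing where the ruby is, the choice is independent of the prize location. Learning that none of the 2 opened chests holds the ruby simply rules out those 2 locations and leaves the remaining 6 chests still equally likely by symmetry.
So P(the ruby in chest 4) = 1/6.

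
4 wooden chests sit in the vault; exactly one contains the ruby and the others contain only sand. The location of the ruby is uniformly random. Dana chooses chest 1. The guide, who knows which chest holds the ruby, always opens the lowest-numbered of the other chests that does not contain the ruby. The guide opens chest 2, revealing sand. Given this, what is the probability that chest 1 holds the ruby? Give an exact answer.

1/3

Consider each possible location of the ruby in turn.
If it is in any of chests 1, 3, and 4 (prior 1/4 each): chest 2 is the lowest-numbered option available, probability 1; weight (1/4)·1 = 1/4 each.
If it is in chest 2 (prior 1/4): the guide opened chest 2, so this case is ruled out; weight (1/4)·0 = 0.
The weights sum to 3/4.
So P(the ruby in chest 1 | the guide opened chest 2) = (1/4) / (3/4) = 1/3.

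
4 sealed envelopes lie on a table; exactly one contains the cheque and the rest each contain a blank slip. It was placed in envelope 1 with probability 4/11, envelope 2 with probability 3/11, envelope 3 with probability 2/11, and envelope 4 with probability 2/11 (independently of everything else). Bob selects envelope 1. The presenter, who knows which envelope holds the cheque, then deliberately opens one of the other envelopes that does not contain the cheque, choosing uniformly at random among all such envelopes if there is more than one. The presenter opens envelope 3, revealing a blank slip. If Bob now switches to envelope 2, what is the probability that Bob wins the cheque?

9/23

Apply Bayes' rule, conditioning on where the cheque actually is.
If it is in envelope 1 (prior 4/11): the presenter has 3 equally likely choices, so probability 1/3; weight (4/11)·(1/3) = 4/33.
If it is in envelope 2 (prior 3/11): the presenter has 2 equally likely choices, so probability 1/2; weight (3/11)·(1/2) = 3/22.
If it is in envelope 3 (prior 2/11): the presenter opened envelope 3, so this case is ruled out; weight (2/11)·0 = 0.
If it is in envelope 4 (prior 2/11): the presenter has 2 equally likely choices, so probability 1/2; weight (2/11)·(1/2) = 1/11.
The weights sum to 23/66.
So P(the cheque in envelope 2 | the presenter opened envelope 3) = (3/22) / (23/66) = 9/23.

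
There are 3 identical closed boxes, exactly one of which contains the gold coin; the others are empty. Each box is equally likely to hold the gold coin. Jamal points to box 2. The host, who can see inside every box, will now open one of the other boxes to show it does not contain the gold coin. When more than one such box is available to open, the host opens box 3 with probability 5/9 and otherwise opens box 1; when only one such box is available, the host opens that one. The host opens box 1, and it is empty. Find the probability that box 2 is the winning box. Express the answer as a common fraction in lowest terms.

4/13

Consider each possible location of the gold coin in turn.
If it is in box 1 (prior 1/3): the host opened box 1, so this case is ruled out; weight (1/3)·0 = 0.
If it is in box 2 (prior 1/3): box 3 is available but not opened, probability 4/9; weight (1/3)·(4/9) = 4/27.
If it is in box 3 (prior 1/3): only box 1 is available, probability 1; weight (1/3)·1 = 1/3.
The weights sum to 13/27.
So P(the gold coin in box 2 | the host opened box 1) = (4/27) / (13/27) = 4/13.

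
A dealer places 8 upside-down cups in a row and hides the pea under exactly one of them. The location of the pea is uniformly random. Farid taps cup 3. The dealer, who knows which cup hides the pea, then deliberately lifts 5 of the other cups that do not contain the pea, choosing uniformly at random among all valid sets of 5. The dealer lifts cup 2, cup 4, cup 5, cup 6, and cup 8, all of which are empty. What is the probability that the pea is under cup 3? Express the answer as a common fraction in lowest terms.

Condition on the true location of the pea.
If it is under either of cups 1 and 7 (prior 1/8 each): the dealer has 6 equally likely choices, so probability 1/6; weight (1/8)·(1/6) = 1/48 each.
If it is under any of cups 2, 4, 5, 6, and 8 (prior 1/8 each): that cup was opened and seen not to hold the prize — ruled out; weight (1/8)·0 = 0 each.
If it is under cup 3 (prior 1/8): the dealer has 21 equally likely choices, so probability 1/21; weight (1/8)·(1/21) = 1/168.
The weights sum to 1/21.
So P(the pea under cup 3 | the dealer opened cup 2, cup 4, cup 5, cup 6, and cup 8) = (1/168) / (1/21) = 1/8.

1/8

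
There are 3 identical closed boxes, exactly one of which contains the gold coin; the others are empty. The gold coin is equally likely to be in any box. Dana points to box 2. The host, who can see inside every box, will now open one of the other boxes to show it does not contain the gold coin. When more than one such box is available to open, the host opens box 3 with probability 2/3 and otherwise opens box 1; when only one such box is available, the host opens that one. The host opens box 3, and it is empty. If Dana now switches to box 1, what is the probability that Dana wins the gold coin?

3/5

Apply Bayes' rule, conditioning on where the gold coin actually is.
If it is in box 1 (prior 1/3): only box 3 is available, probability 1; weight (1/3)·1 = 1/3.
If it is in box 2 (prior 1/3): box 3 is available, opened with probability 2/3; weight (1/3)·(2/3) = 2/9.
If it is in box 3 (prior 1/3): the host opened box 3, so this case is ruled out; weight (1/3)·0 = 0.
The weights sum to 5/9.
So P(the gold coin in box 1 | the host opened box 3) = (1/3) / (5/9) = 3/5.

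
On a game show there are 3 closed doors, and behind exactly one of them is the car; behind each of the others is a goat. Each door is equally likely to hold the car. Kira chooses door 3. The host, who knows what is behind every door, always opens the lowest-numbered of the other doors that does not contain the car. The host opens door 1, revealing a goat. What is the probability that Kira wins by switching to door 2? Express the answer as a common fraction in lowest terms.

1/2

Consider each possible location of the car in turn.
If it is behind door 1 (prior 1/3): the host opened door 1, so this case is ruled out; weight (1/3)·0 = 0.
If it is behind either of doors 2 and 3 (prior 1/3 each): door 1 is the lowest-numbered option available, probability 1; weight (1/3)·1 = 1/3 each.
The weights sum to 2/3.
So P(the car behind door 2 | the host opened door 1) = (1/3) / (2/3) = 1/2.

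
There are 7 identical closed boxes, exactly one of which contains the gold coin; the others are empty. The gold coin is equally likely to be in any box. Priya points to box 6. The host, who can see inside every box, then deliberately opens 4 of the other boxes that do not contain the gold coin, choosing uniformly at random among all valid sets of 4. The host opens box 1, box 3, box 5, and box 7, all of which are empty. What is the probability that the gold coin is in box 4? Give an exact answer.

3/7

Condition on the true location of the gold coin.
If it is in any of boxes 1, 3, 5, and 7 (prior 1/7 each): that box was opened and seen not to hold the prize — ruled out; weight (1/7)·0 = 0 each.
If it is in either of boxes 2 and 4 (prior 1/7 each): the host has 5 equally likely choices, so probability 1/5; weight (1/7)·(1/5) = 1/35 each.
If it is in box 6 (prior 1/7): the host has 15 equally likely choices, so probability 1/15; weight (1/7)·(1/15) = 1/105.
The weights sum to 1/15.
So P(the gold coin in box 4 | the host opened box 1, box 3, box 5, and box 7) = (1/35) / (1/15) = 3/7.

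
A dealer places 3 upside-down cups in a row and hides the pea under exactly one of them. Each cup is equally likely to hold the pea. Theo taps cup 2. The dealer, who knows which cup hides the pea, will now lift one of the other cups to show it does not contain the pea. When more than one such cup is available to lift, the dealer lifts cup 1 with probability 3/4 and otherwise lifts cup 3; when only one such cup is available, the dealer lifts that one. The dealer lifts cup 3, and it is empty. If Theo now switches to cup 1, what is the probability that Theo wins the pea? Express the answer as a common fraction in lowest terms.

Consider each possible location of the pea in turn.
If it is under cup 1 (prior 1/3): only cup 3 is available, probability 1; weight (1/3)·1 = 1/3.
If it is under cup 2 (prior 1/3): cup 1 is available but not opened, probability 1/4; weight (1/3)·(1/4) = 1/12.
If it is under cup 3 (prior 1/3): the dealer opened cup 3, so this case is ruled out; weight (1/3)·0 = 0.
The weights sum to 5/12.
So P(the pea under cup 1 | the dealer opened cup 3) = (1/3) / (5/12) = 4/5.

4/5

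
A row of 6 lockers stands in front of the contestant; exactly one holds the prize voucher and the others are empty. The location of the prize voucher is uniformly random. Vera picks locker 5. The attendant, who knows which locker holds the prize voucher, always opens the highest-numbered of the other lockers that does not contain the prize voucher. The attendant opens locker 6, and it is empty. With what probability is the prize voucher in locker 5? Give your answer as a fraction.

Consider each possible location of the prize voucher in turn.
If it is in any of lockers 1, 2, 3, 4, and 5 (prior 1/6 each): locker 6 is the highest-numbered option available, probability 1; weight (1/6)·1 = 1/6 each.
If it is in locker 6 (prior 1/6): the attendant opened locker 6, so this case is ruled out; weight (1/6)·0 = 0.
The weights sum to 5/6.
So P(the prize voucher in locker 5 | the attendant opened locker 6) = (1/6) / (5/6) = 1/5.

1/5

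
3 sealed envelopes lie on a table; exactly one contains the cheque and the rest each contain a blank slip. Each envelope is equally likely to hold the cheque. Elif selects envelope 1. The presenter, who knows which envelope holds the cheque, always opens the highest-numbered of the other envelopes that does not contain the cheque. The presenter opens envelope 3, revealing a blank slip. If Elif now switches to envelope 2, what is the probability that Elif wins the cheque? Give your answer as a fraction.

1/2

Consider each possible location of the cheque in turn.
If it is in either of envelopes 1 and 2 (prior 1/3 each): envelope 3 is the highest-numbered option available, probability 1; weight (1/3)·1 = 1/3 each.
If it is in envelope 3 (prior 1/3): the presenter opened envelope 3, so this case is ruled out; weight (1/3)·0 = 0.
The weights sum to 2/3.
So P(the cheque in envelope 2 | the presenter opened envelope 3) = (1/3) / (2/3) = 1/2.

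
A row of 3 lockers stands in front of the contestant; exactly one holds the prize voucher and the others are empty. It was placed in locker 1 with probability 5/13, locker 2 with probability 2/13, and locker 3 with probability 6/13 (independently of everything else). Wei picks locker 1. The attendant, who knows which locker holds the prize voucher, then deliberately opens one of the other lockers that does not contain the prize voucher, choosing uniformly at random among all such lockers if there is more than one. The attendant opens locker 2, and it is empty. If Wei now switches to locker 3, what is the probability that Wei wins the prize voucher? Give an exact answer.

Consider each possible location of the prize voucher in turn.
If it is in locker 1 (prior 5/13): the attendant has 2 equally likely choices, so probability 1/2; weight (5/13)·(1/2) = 5/26.
If it is in locker 2 (prior 2/13): the attendant opened locker 2, so this case is ruled out; weight (2/13)·0 = 0.
If it is in locker 3 (prior 6/13): the attendant has no choice, probability 1; weight (6/13)·1 = 6/13.
The weights sum to 17/26.
So P(the prize voucher in locker 3 | the attendant opened locker 2) = (6/13) / (17/26) = 12/17.

12/17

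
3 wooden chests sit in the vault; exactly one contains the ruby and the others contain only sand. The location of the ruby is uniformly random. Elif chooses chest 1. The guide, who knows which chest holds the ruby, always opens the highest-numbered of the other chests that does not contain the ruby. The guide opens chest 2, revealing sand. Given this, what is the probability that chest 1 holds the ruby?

Condition on the true location of the ruby.
If it is in chest 1 (prior 1/3): the guide would have opened chest 3 instead, probability 0; weight (1/3)·0 = 0.
If it is in chest 2 (prior 1/3): the guide opened chest 2, so this case is ruled out; weight (1/3)·0 = 0.
If it is in chest 3 (prior 1/3): chest 2 is the highest-numbered option available, probability 1; weight (1/3)·1 = 1/3.
The weights sum to 1/3.
So P(the ruby in chest 1 | the guide opened chest 2) = 0 / (1/3) = 0.

0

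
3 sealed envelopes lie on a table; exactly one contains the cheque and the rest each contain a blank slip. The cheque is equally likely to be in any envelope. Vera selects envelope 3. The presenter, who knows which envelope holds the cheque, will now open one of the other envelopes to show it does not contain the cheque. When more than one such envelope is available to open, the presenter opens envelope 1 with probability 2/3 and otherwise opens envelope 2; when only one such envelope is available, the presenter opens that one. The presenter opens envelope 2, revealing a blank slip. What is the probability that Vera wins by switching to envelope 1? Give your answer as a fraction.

3/4

Apply Bayes' rule, conditioning on where the cheque actually is.
If it is in envelope 1 (prior 1/3): only envelope 2 is available, probability 1; weight (1/3)·1 = 1/3.
If it is in envelope 2 (prior 1/3): the presenter opened envelope 2, so this case is ruled out; weight (1/3)·0 = 0.
If it is in envelope 3 (prior 1/3): envelope 1 is available but not opened, probability 1/3; weight (1/3)·(1/3) = 1/9.
The weights sum to 4/9.
So P(the cheque in envelope 1 | the presenter opened envelope 2) = (1/3) / (4/9) = 3/4.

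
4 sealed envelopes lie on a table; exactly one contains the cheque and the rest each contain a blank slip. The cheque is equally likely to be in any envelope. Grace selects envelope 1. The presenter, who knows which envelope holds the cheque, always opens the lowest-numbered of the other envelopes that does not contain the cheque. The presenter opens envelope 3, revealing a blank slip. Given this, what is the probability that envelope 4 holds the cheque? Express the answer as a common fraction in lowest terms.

Condition on the true location of the cheque.
If it is in either of envelopes 1 and 4 (prior 1/4 each): the presenter would have opened envelope 2 instead, probability 0; weight (1/4)·0 = 0 each.
If it is in envelope 2 (prior 1/4): envelope 3 is the lowest-numbered option available, probability 1; weight (1/4)·1 = 1/4.
If it is in envelope 3 (prior 1/4): the presenter opened envelope 3, so this case is ruled out; weight (1/4)·0 = 0.
The weights sum to 1/4.
So P(the cheque in envelope 4 | the presenter opened envelope 3) = 0 / (1/4) = 0.

0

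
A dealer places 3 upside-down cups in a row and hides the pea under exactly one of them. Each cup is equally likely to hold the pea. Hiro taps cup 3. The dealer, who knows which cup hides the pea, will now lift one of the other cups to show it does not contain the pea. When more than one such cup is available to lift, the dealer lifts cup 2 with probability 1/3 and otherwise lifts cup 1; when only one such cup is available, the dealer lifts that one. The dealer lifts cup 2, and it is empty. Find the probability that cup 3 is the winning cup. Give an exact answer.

1/4

Condition on the true location of the pea.
If it is under cup 1 (prior 1/3): only cup 2 is available, probability 1; weight (1/3)·1 = 1/3.
If it is under cup 2 (prior 1/3): the dealer opened cup 2, so this case is ruled out; weight (1/3)·0 = 0.
If it is under cup 3 (prior 1/3): cup 2 is available, opened with probability 1/3; weight (1/3)·(1/3) = 1/9.
The weights sum to 4/9.
So P(the pea under cup 3 | the dealer opened cup 2) = (1/9) / (4/9) = 1/4.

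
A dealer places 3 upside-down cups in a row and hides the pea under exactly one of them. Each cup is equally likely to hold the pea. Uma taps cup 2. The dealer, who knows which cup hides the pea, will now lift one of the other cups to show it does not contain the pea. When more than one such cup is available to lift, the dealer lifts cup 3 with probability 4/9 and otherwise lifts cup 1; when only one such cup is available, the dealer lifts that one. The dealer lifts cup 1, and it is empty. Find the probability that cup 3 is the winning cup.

9/14

Consider each possible location of the pea in turn.
If it is under cup 1 (prior 1/3): the dealer opened cup 1, so this case is ruled out; weight (1/3)·0 = 0.
If it is under cup 2 (prior 1/3): cup 3 is available but not opened, probability 5/9; weight (1/3)·(5/9) = 5/27.
If it is under cup 3 (prior 1/3): only cup 1 is available, probability 1; weight (1/3)·1 = 1/3.
The weights sum to 14/27.
So P(the pea under cup 3 | the dealer opened cup 1) = (1/3) / (14/27) = 9/14.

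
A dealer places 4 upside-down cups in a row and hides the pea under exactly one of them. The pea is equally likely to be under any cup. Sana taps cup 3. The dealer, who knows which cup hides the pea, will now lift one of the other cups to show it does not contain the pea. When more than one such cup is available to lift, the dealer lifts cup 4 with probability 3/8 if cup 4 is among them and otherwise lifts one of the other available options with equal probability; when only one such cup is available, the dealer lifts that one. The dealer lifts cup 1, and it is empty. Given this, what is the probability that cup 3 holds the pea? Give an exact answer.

5/23

Condition on the true location of the pea.
If it is under cup 1 (prior 1/4): the dealer opened cup 1, so this case is ruled out; weight (1/4)·0 = 0.
If it is under cup 2 (prior 1/4): cup 4 is available but not opened, probability 5/8; weight (1/4)·(5/8) = 5/32.
If it is under cup 3 (prior 1/4): cup 4 is available but not opened; cup 1 gets probability (1 − 3/8)/2 = 5/16; weight (1/4)·(5/16) = 5/64.
If it is under cup 4 (prior 1/4): cup 4 holds the prize so is unavailable; the dealer chooses uniformly among the 2 others, probability 1/2; weight (1/4)·(1/2) = 1/8.
The weights sum to 23/64.
So P(the pea under cup 3 | the dealer opened cup 1) = (5/64) / (23/64) = 5/23.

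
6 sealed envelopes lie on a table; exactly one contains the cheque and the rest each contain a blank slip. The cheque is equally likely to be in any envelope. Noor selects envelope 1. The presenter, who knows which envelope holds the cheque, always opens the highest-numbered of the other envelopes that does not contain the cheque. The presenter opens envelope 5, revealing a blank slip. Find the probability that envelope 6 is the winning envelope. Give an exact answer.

1

Consider each possible location of the cheque in turn.
If it is in any of envelopes 1, 2, 3, and 4 (prior 1/6 each): the presenter would have opened envelope 6 instead, probability 0; weight (1/6)·0 = 0 each.
If it is in envelope 5 (prior 1/6): the presenter opened envelope 5, so this case is ruled out; weight (1/6)·0 = 0.
If it is in envelope 6 (prior 1/6): envelope 5 is the highest-numbered option available, probability 1; weight (1/6)·1 = 1/6.
The weights sum to 1/6.
So P(the cheque in envelope 6 | the presenter opened envelope 5) = (1/6) / (1/6) = 1.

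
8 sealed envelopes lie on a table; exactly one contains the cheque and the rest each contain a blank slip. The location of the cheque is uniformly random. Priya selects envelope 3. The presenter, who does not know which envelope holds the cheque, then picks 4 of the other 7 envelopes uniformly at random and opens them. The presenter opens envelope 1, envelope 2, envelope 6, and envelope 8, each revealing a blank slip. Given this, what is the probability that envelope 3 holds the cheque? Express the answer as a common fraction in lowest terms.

Because the presenter chose which envelopes to open without knowing where the cheque is, the choice is independent of the prize location. Learning that none of the 4 opened envelopes holds the cheque simply rules out those 4 locations and leaves the remaining 4 envelopes still equally likely by symmetry.
So P(the cheque in envelope 3) = 1/4.

1/4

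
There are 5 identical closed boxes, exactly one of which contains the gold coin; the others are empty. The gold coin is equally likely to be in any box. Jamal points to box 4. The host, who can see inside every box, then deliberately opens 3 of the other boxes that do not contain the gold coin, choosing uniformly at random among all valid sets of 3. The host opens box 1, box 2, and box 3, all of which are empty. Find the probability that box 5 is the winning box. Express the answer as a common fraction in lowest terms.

Apply Bayes' rule, conditioning on where the gold coin actually is.
If it is in any of boxes 1, 2, and 3 (prior 1/5 each): that box was opened and seen not to hold the prize — ruled out; weight (1/5)·0 = 0 each.
If it is in box 4 (prior 1/5): the host has 4 equally likely choices, so probability 1/4; weight (1/5)·(1/4) = 1/20.
If it is in box 5 (prior 1/5): the host has no choice, probability 1; weight (1/5)·1 = 1/5.
The weights sum to 1/4.
So P(the gold coin in box 5 | the host opened box 1, box 2, and box 3) = (1/5) / (1/4) = 4/5.

4/5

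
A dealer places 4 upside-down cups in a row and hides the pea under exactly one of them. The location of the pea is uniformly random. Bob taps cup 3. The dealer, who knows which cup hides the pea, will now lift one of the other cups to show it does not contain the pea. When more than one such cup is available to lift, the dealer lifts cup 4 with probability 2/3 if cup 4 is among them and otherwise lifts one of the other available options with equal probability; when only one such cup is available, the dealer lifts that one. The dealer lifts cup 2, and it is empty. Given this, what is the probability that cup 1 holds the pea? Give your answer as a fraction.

Consider each possible location of the pea in turn.
If it is under cup 1 (prior 1/4): cup 4 is available but not opened, probability 1/3; weight (1/4)·(1/3) = 1/12.
If it is under cup 2 (prior 1/4): the dealer opened cup 2, so this case is ruled out; weight (1/4)·0 = 0.
If it is under cup 3 (prior 1/4): cup 4 is available but not opened; cup 2 gets probability (1 − 2/3)/2 = 1/6; weight (1/4)·(1/6) = 1/24.
If it is under cup 4 (prior 1/4): cup 4 holds the prize so is unavailable; the dealer chooses uniformly among the 2 others, probability 1/2; weight (1/4)·(1/2) = 1/8.
The weights sum to 1/4.
So P(the pea under cup 1 | the dealer opened cup 2) = (1/12) / (1/4) = 1/3.

1/3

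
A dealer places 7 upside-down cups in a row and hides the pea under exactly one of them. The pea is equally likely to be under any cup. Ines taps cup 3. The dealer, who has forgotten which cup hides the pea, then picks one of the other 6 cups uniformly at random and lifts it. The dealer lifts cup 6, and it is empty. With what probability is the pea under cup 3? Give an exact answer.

1/6

Apply Bayes' rule, conditioning on where the pea actually is.
If it is under any of cups 1, 2, 3, 4, 5, and 7 (prior 1/7 each): the dealer picks cup 6 with probability 1/6 regardless, and it is not the prize; weight (1/7)·(1/6) = 1/42 each.
If it is under cup 6 (prior 1/7): the dealer opened cup 6, so this case is ruled out; weight (1/7)·0 = 0.
The weights sum to 1/7.
So P(the pea under cup 3 | the dealer opened cup 6) = (1/42) / (1/7) = 1/6.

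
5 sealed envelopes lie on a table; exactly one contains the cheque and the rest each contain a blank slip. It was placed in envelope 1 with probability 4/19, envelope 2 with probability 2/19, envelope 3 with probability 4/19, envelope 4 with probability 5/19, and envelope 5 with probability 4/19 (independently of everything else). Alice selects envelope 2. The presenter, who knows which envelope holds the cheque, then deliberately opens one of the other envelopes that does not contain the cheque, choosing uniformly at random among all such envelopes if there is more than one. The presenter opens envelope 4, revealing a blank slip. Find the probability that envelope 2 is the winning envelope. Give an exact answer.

1/9

Apply Bayes' rule, conditioning on where the cheque actually is.
If it is in any of envelopes 1, 3, and 5 (prior 4/19 each): the presenter has 3 equally likely choices, so probability 1/3; weight (4/19)·(1/3) = 4/57 each.
If it is in envelope 2 (prior 2/19): the presenter has 4 equally likely choices, so probability 1/4; weight (2/19)·(1/4) = 1/38.
If it is in envelope 4 (prior 5/19): the presenter opened envelope 4, so this case is ruled out; weight (5/19)·0 = 0.
The weights sum to 9/38.
So P(the cheque in envelope 2 | the presenter opened envelope 4) = (1/38) / (9/38) = 1/9.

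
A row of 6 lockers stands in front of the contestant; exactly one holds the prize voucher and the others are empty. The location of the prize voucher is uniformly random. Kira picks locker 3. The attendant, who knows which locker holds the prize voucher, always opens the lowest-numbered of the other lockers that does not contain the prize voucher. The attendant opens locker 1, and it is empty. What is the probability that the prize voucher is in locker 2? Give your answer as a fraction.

Consider each possible location of the prize voucher in turn.
If it is in locker 1 (prior 1/6): the attendant opened locker 1, so this case is ruled out; weight (1/6)·0 = 0.
If it is in any of lockers 2, 3, 4, 5, and 6 (prior 1/6 each): locker 1 is the lowest-numbered option available, probability 1; weight (1/6)·1 = 1/6 each.
The weights sum to 5/6.
So P(the prize voucher in locker 2 | the attendant opened locker 1) = (1/6) / (5/6) = 1/5.

1/5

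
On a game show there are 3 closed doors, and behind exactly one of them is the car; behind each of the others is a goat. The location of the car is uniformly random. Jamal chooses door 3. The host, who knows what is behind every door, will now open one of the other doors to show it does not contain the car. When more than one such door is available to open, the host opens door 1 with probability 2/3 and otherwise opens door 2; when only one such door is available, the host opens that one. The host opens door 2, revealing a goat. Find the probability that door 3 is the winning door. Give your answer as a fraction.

1/4

Apply Bayes' rule, conditioning on where the car actually is.
If it is behind door 1 (prior 1/3): only door 2 is available, probability 1; weight (1/3)·1 = 1/3.
If it is behind door 2 (prior 1/3): the host opened door 2, so this case is ruled out; weight (1/3)·0 = 0.
If it is behind door 3 (prior 1/3): door 1 is available but not opened, probability 1/3; weight (1/3)·(1/3) = 1/9.
The weights sum to 4/9.
So P(the car behind door 3 | the host opened door 2) = (1/9) / (4/9) = 1/4.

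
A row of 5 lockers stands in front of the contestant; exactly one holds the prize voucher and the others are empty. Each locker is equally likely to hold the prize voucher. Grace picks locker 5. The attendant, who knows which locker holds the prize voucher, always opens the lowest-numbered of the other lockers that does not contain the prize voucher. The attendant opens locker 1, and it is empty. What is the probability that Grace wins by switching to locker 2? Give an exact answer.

Apply Bayes' rule, conditioning on where the prize voucher actually is.
If it is in locker 1 (prior 1/5): the attendant opened locker 1, so this case is ruled out; weight (1/5)·0 = 0.
If it is in any of lockers 2, 3, 4, and 5 (prior 1/5 each): locker 1 is the lowest-numbered option available, probability 1; weight (1/5)·1 = 1/5 each.
The weights sum to 4/5.
So P(the prize voucher in locker 2 | the attendant opened locker 1) = (1/5) / (4/5) = 1/4.

1/4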